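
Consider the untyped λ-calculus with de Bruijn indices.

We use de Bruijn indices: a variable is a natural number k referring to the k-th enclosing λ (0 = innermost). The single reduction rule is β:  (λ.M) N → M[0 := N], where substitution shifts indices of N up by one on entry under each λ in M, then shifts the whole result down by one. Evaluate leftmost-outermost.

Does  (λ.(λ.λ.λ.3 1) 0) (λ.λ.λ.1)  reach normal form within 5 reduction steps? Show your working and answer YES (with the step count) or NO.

  start: (λ.(λ.λ.λ.3 1) 0) (λ.λ.λ.1)
  →1  (λ.λ.λ.(λ.λ.λ.1) 1) (λ.λ.λ.1)
  →2  λ.λ.(λ.λ.λ.1) 1
  →3  λ.λ.λ.λ.1

Answer: YES — reaches normal form λ.λ.λ.λ.1 in 3 ≤ 5 steps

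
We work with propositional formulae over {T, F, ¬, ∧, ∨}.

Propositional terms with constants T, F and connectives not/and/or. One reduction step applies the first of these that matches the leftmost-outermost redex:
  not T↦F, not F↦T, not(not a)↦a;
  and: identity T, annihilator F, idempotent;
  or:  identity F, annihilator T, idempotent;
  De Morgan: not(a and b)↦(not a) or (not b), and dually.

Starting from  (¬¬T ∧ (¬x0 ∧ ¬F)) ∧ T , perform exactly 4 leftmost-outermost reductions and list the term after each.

  start: (¬¬T ∧ (¬x0 ∧ ¬F)) ∧ T
  [1] ¬¬T ∧ (¬x0 ∧ ¬F)
  [2] T ∧ (¬x0 ∧ ¬F)
  [3] ¬x0 ∧ ¬F
  [4] ¬x0 ∧ T

Answer: after 4 steps: ¬x0 ∧ T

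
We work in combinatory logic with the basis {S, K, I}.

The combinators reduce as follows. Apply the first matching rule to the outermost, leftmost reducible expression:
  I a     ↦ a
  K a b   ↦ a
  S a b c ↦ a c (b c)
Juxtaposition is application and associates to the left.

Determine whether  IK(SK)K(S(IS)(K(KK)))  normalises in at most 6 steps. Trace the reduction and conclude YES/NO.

  start: IK(SK)K(S(IS)(K(KK)))
  [1] K(SK)K(S(IS)(K(KK)))
  [2] SK(S(IS)(K(KK)))
  [3] SK(SS(K(KK)))

Answer: YES — reaches normal form SK(SS(K(KK))) in 3 ≤ 6 steps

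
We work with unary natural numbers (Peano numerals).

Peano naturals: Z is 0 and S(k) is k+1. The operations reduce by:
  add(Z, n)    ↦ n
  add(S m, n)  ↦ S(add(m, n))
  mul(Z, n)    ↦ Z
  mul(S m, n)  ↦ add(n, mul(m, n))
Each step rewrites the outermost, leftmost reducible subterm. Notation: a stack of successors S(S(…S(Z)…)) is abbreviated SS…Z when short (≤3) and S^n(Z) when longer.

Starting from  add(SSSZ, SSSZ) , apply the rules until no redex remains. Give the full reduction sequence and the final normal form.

  start: add(SSSZ, SSSZ)
  →1  S(add(SSZ, SSSZ))
  →2  S(S(add(SZ, SSSZ)))
  →3  S(S(S(add(Z, SSSZ))))
  →4  S^6(Z)

Answer: normal form = S^6(Z)  (in 4 steps)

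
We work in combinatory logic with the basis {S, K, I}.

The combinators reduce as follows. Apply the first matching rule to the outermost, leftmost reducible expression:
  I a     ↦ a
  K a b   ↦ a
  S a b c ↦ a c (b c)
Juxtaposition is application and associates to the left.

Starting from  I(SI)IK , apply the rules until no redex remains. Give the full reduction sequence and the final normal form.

  start: I(SI)IK
  step 1: SIIK
  step 2: IK(IK)
  step 3: K(IK)
  step 4: KK

Answer: normal form = KK  (in 4 steps)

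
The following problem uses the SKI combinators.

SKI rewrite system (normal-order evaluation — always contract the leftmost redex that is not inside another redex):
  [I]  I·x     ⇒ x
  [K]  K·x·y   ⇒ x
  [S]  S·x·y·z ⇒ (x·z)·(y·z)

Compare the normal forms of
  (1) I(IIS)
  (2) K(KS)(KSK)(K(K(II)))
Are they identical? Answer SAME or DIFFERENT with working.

Term A:
  start: I(IIS)
  [1] IIS
  [2] IS
  [3] S

Term B:
  start: K(KS)(KSK)(K(K(II)))
  [1] KS(K(K(II)))
  [2] S

Answer: SAME — A ⇓ S, B ⇓ S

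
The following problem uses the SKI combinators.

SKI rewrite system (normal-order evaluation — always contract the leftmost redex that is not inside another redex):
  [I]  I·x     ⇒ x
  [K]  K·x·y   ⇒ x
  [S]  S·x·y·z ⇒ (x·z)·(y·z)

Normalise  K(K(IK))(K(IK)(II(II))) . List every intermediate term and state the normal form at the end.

Answer: normal form = KK  (in 2 steps)

Derivation:
  start: K(K(IK))(K(IK)(II(II)))
  →1  K(IK)
  →2  KK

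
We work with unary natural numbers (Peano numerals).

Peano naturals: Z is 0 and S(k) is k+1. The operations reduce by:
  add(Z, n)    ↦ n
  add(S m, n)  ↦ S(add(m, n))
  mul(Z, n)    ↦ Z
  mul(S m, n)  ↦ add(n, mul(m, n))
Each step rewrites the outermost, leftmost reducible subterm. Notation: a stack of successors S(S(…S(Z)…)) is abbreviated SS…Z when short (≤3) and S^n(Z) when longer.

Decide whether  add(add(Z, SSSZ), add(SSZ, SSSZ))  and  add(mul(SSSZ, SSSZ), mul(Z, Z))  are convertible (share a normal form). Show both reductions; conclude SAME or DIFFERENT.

Answer: DIFFERENT — A ⇓ S^8(Z), B ⇓ S^9(Z)

Reduction:
Term A:
  start: add(add(Z, SSSZ), add(SSZ, SSSZ))
  →1  add(SSSZ, add(SSZ, SSSZ))
  →2  S(add(SSZ, add(SSZ, SSSZ)))
  →3  S(S(add(SZ, add(SSZ, SSSZ))))
  →4  S(S(S(add(Z, add(SSZ, SSSZ)))))
  →5  S(S(S(add(SSZ, SSSZ))))
  →6  S(S(S(S(add(SZ, SSSZ)))))
  →7  S(S(S(S(S(add(Z, SSSZ))))))
  →8  S^8(Z)

Term B:
  start: add(mul(SSSZ, SSSZ), mul(Z, Z))
  →1  add(add(SSSZ, mul(SSZ, SSSZ)), mul(Z, Z))
  →2  add(S(add(SSZ, mul(SSZ, SSSZ))), mul(Z, Z))
  →3  S(add(add(SSZ, mul(SSZ, SSSZ)), mul(Z, Z)))
  →4  S(add(S(add(SZ, mul(SSZ, SSSZ))), mul(Z, Z)))
  →5  S(S(add(add(SZ, mul(SSZ, SSSZ)), mul(Z, Z))))
  →6  S(S(add(S(add(Z, mul(SSZ, SSSZ))), mul(Z, Z))))
  →7  S(S(S(add(add(Z, mul(SSZ, SSSZ)), mul(Z, Z)))))
  →8  S(S(S(add(mul(SSZ, SSSZ), mul(Z, Z)))))
  →9  S(S(S(add(add(SSSZ, mul(SZ, SSSZ)), mul(Z, Z)))))
  →10  S(S(S(add(S(add(SSZ, mul(SZ, SSSZ))), mul(Z, Z)))))
  →11  S(S(S(S(add(add(SSZ, mul(SZ, SSSZ)), mul(Z, Z))))))
  →12  S(S(S(S(add(S(add(SZ, mul(SZ, SSSZ))), mul(Z, Z))))))
  →13  S(S(S(S(S(add(add(SZ, mul(SZ, SSSZ)), mul(Z, Z)))))))
  →14  S(S(S(S(S(add(S(add(Z, mul(SZ, SSSZ))), mul(Z, Z)))))))
  →15  S(S(S(S(S(S(add(add(Z, mul(SZ, SSSZ)), mul(Z, Z))))))))
  →16  S(S(S(S(S(S(add(mul(SZ, SSSZ), mul(Z, Z))))))))
  →17  S(S(S(S(S(S(add(add(SSSZ, mul(Z, SSSZ)), mul(Z, Z))))))))
  →18  S(S(S(S(S(S(add(S(add(SSZ, mul(Z, SSSZ))), mul(Z, Z))))))))
  →19  S(S(S(S(S(S(S(add(add(SSZ, mul(Z, SSSZ)), mul(Z, Z)))))))))
  →20  S(S(S(S(S(S(S(add(S(add(SZ, mul(Z, SSSZ))), mul(Z, Z)))))))))
  →21  S(S(S(S(S(S(S(S(add(add(SZ, mul(Z, SSSZ)), mul(Z, Z))))))))))
  →22  S(S(S(S(S(S(S(S(add(S(add(Z, mul(Z, SSSZ))), mul(Z, Z))))))))))
  →23  S(S(S(S(S(S(S(S(S(add(add(Z, mul(Z, SSSZ)), mul(Z, Z)))))))))))
  →24  S(S(S(S(S(S(S(S(S(add(mul(Z, SSSZ), mul(Z, Z)))))))))))
  →25  S(S(S(S(S(S(S(S(S(add(Z, mul(Z, Z)))))))))))
  →26  S(S(S(S(S(S(S(S(S(mul(Z, Z))))))))))
  →27  S^9(Z)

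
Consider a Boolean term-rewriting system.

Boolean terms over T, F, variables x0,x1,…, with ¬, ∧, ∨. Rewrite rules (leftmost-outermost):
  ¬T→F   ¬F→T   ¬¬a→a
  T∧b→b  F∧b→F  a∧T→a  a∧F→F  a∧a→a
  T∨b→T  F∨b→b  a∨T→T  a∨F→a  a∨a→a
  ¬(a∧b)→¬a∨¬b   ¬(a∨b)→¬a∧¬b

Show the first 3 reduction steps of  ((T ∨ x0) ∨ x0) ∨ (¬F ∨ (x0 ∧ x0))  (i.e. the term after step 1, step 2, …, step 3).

Answer: after 3 steps: T

Derivation:
  start: ((T ∨ x0) ∨ x0) ∨ (¬F ∨ (x0 ∧ x0))
  [1] (T ∨ x0) ∨ (¬F ∨ (x0 ∧ x0))
  [2] T ∨ (¬F ∨ (x0 ∧ x0))
  [3] T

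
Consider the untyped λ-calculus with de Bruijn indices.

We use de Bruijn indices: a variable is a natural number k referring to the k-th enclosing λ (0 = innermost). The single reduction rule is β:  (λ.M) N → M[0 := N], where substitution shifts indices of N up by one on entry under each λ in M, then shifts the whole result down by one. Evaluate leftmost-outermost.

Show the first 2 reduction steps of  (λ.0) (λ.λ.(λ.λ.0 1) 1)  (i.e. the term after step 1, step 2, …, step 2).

Answer: after 2 steps: λ.λ.λ.0 2

Derivation:
  start: (λ.0) (λ.λ.(λ.λ.0 1) 1)
  [1] λ.λ.(λ.λ.0 1) 1
  [2] λ.λ.λ.0 2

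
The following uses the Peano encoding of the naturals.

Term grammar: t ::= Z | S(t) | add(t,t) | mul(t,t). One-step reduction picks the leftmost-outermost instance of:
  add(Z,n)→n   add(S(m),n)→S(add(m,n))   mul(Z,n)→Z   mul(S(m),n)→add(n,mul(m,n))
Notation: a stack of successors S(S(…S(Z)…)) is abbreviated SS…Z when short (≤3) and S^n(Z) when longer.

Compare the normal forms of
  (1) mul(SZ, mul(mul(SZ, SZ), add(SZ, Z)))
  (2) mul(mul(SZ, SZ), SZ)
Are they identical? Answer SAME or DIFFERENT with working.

Term A:
  start: mul(SZ, mul(mul(SZ, SZ), add(SZ, Z)))
  step 1: add(mul(mul(SZ, SZ), add(SZ, Z)), mul(Z, mul(mul(SZ, SZ), add(SZ, Z))))
  step 2: add(mul(add(SZ, mul(Z, SZ)), add(SZ, Z)), mul(Z, mul(mul(SZ, SZ), add(SZ, Z))))
  step 3: add(mul(S(add(Z, mul(Z, SZ))), add(SZ, Z)), mul(Z, mul(mul(SZ, SZ), add(SZ, Z))))
  step 4: add(add(add(SZ, Z), mul(add(Z, mul(Z, SZ)), add(SZ, Z))), mul(Z, mul(mul(SZ, SZ), add(SZ, Z))))
  step 5: add(add(S(add(Z, Z)), mul(add(Z, mul(Z, SZ)), add(SZ, Z))), mul(Z, mul(mul(SZ, SZ), add(SZ, Z))))
  step 6: add(S(add(add(Z, Z), mul(add(Z, mul(Z, SZ)), add(SZ, Z)))), mul(Z, mul(mul(SZ, SZ), add(SZ, Z))))
  step 7: S(add(add(add(Z, Z), mul(add(Z, mul(Z, SZ)), add(SZ, Z))), mul(Z, mul(mul(SZ, SZ), add(SZ, Z)))))
  step 8: S(add(add(Z, mul(add(Z, mul(Z, SZ)), add(SZ, Z))), mul(Z, mul(mul(SZ, SZ), add(SZ, Z)))))
  step 9: S(add(mul(add(Z, mul(Z, SZ)), add(SZ, Z)), mul(Z, mul(mul(SZ, SZ), add(SZ, Z)))))
  step 10: S(add(mul(mul(Z, SZ), add(SZ, Z)), mul(Z, mul(mul(SZ, SZ), add(SZ, Z)))))
  step 11: S(add(mul(Z, add(SZ, Z)), mul(Z, mul(mul(SZ, SZ), add(SZ, Z)))))
  step 12: S(add(Z, mul(Z, mul(mul(SZ, SZ), add(SZ, Z)))))
  step 13: S(mul(Z, mul(mul(SZ, SZ), add(SZ, Z))))
  step 14: SZ

Term B:
  start: mul(mul(SZ, SZ), SZ)
  step 1: mul(add(SZ, mul(Z, SZ)), SZ)
  step 2: mul(S(add(Z, mul(Z, SZ))), SZ)
  step 3: add(SZ, mul(add(Z, mul(Z, SZ)), SZ))
  step 4: S(add(Z, mul(add(Z, mul(Z, SZ)), SZ)))
  step 5: S(mul(add(Z, mul(Z, SZ)), SZ))
  step 6: S(mul(mul(Z, SZ), SZ))
  step 7: S(mul(Z, SZ))
  step 8: SZ

Answer: SAME — A ⇓ SZ, B ⇓ SZ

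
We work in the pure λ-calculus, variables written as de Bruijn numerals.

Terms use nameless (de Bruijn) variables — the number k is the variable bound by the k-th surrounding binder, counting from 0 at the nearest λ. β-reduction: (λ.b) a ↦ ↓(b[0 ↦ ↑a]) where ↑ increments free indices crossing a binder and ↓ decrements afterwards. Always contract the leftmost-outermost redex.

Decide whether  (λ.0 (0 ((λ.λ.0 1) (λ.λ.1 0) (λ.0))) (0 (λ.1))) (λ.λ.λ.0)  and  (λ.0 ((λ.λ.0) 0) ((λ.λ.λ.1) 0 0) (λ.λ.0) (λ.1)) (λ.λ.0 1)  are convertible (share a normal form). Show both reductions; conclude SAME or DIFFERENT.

Answer: DIFFERENT — A ⇓ λ.0, B ⇓ λ.λ.0 1

Reduction:
Term A:
  start: (λ.0 (0 ((λ.λ.0 1) (λ.λ.1 0) (λ.0))) (0 (λ.1))) (λ.λ.λ.0)
  step 1: (λ.λ.λ.0) ((λ.λ.λ.0) ((λ.λ.0 1) (λ.λ.1 0) (λ.0))) ((λ.λ.λ.0) (λ.λ.λ.λ.0))
  step 2: (λ.λ.0) ((λ.λ.λ.0) (λ.λ.λ.λ.0))
  step 3: λ.0

Term B:
  start: (λ.0 ((λ.λ.0) 0) ((λ.λ.λ.1) 0 0) (λ.λ.0) (λ.1)) (λ.λ.0 1)
  step 1: (λ.λ.0 1) ((λ.λ.0) (λ.λ.0 1)) ((λ.λ.λ.1) (λ.λ.0 1) (λ.λ.0 1)) (λ.λ.0) (λ.λ.λ.0 1)
  step 2: (λ.0 ((λ.λ.0) (λ.λ.0 1))) ((λ.λ.λ.1) (λ.λ.0 1) (λ.λ.0 1)) (λ.λ.0) (λ.λ.λ.0 1)
  step 3: (λ.λ.λ.1) (λ.λ.0 1) (λ.λ.0 1) ((λ.λ.0) (λ.λ.0 1)) (λ.λ.0) (λ.λ.λ.0 1)
  step 4: (λ.λ.1) (λ.λ.0 1) ((λ.λ.0) (λ.λ.0 1)) (λ.λ.0) (λ.λ.λ.0 1)
  step 5: (λ.λ.λ.0 1) ((λ.λ.0) (λ.λ.0 1)) (λ.λ.0) (λ.λ.λ.0 1)
  step 6: (λ.λ.0 1) (λ.λ.0) (λ.λ.λ.0 1)
  step 7: (λ.0 (λ.λ.0)) (λ.λ.λ.0 1)
  step 8: (λ.λ.λ.0 1) (λ.λ.0)
  step 9: λ.λ.0 1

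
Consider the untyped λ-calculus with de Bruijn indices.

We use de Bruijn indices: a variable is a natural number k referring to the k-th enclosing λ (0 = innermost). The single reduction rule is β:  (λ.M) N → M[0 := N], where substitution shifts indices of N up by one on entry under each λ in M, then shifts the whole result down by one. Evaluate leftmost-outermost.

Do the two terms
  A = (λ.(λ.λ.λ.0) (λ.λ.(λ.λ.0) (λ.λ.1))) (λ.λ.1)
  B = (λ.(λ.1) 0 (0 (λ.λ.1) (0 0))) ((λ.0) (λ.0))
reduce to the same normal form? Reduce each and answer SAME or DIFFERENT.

Term A:
  start: (λ.(λ.λ.λ.0) (λ.λ.(λ.λ.0) (λ.λ.1))) (λ.λ.1)
  step 1: (λ.λ.λ.0) (λ.λ.(λ.λ.0) (λ.λ.1))
  step 2: λ.λ.0

Term B:
  start: (λ.(λ.1) 0 (0 (λ.λ.1) (0 0))) ((λ.0) (λ.0))
  step 1: (λ.(λ.0) (λ.0)) ((λ.0) (λ.0)) ((λ.0) (λ.0) (λ.λ.1) ((λ.0) (λ.0) ((λ.0) (λ.0))))
  step 2: (λ.0) (λ.0) ((λ.0) (λ.0) (λ.λ.1) ((λ.0) (λ.0) ((λ.0) (λ.0))))
  step 3: (λ.0) ((λ.0) (λ.0) (λ.λ.1) ((λ.0) (λ.0) ((λ.0) (λ.0))))
  step 4: (λ.0) (λ.0) (λ.λ.1) ((λ.0) (λ.0) ((λ.0) (λ.0)))
  step 5: (λ.0) (λ.λ.1) ((λ.0) (λ.0) ((λ.0) (λ.0)))
  step 6: (λ.λ.1) ((λ.0) (λ.0) ((λ.0) (λ.0)))
  step 7: λ.(λ.0) (λ.0) ((λ.0) (λ.0))
  step 8: λ.(λ.0) ((λ.0) (λ.0))
  step 9: λ.(λ.0) (λ.0)
  step 10: λ.λ.0

Answer: SAME — A ⇓ λ.λ.0, B ⇓ λ.λ.0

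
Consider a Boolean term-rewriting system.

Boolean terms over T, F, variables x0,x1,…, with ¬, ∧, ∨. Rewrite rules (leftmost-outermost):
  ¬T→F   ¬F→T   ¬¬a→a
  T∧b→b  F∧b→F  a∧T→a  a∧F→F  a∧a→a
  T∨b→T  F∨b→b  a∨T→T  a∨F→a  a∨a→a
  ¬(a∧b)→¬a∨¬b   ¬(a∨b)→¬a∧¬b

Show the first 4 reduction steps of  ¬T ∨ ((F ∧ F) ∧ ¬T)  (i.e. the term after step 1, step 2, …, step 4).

Answer: after 4 steps: F

Reduction:
  start: ¬T ∨ ((F ∧ F) ∧ ¬T)
  →1  F ∨ ((F ∧ F) ∧ ¬T)
  →2  (F ∧ F) ∧ ¬T
  →3  F ∧ ¬T
  →4  F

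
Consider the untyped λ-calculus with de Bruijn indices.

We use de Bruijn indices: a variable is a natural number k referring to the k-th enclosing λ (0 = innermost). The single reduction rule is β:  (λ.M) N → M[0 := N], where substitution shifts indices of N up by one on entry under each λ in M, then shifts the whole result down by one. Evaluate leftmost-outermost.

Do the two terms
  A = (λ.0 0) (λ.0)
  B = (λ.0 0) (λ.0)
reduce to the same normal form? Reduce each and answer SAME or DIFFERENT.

Answer: SAME — A ⇓ λ.0, B ⇓ λ.0

Working:
Term A:
  start: (λ.0 0) (λ.0)
  [1] (λ.0) (λ.0)
  [2] λ.0

Term B:
  start: (λ.0 0) (λ.0)
  [1] (λ.0) (λ.0)
  [2] λ.0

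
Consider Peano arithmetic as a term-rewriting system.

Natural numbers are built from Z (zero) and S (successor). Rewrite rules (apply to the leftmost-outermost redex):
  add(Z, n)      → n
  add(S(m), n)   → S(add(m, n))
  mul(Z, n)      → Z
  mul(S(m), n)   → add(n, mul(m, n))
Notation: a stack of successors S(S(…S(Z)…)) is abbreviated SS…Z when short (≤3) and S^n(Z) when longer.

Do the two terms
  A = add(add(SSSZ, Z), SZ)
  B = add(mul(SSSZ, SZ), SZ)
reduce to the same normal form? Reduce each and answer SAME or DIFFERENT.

Term A:
  start: add(add(SSSZ, Z), SZ)
  →1  add(S(add(SSZ, Z)), SZ)
  →2  S(add(add(SSZ, Z), SZ))
  →3  S(add(S(add(SZ, Z)), SZ))
  →4  S(S(add(add(SZ, Z), SZ)))
  →5  S(S(add(S(add(Z, Z)), SZ)))
  →6  S(S(S(add(add(Z, Z), SZ))))
  →7  S(S(S(add(Z, SZ))))
  →8  S^4(Z)

Term B:
  start: add(mul(SSSZ, SZ), SZ)
  →1  add(add(SZ, mul(SSZ, SZ)), SZ)
  →2  add(S(add(Z, mul(SSZ, SZ))), SZ)
  →3  S(add(add(Z, mul(SSZ, SZ)), SZ))
  →4  S(add(mul(SSZ, SZ), SZ))
  →5  S(add(add(SZ, mul(SZ, SZ)), SZ))
  →6  S(add(S(add(Z, mul(SZ, SZ))), SZ))
  →7  S(S(add(add(Z, mul(SZ, SZ)), SZ)))
  →8  S(S(add(mul(SZ, SZ), SZ)))
  →9  S(S(add(add(SZ, mul(Z, SZ)), SZ)))
  →10  S(S(add(S(add(Z, mul(Z, SZ))), SZ)))
  →11  S(S(S(add(add(Z, mul(Z, SZ)), SZ))))
  →12  S(S(S(add(mul(Z, SZ), SZ))))
  →13  S(S(S(add(Z, SZ))))
  →14  S^4(Z)

Answer: SAME — A ⇓ S^4(Z), B ⇓ S^4(Z)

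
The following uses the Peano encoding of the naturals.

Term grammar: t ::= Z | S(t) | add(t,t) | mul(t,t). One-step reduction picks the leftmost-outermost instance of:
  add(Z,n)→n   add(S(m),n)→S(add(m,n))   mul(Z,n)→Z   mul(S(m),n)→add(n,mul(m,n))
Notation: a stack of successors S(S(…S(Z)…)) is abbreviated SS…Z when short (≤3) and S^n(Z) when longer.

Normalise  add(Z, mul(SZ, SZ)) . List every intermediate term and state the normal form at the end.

Answer: normal form = SZ  (in 5 steps)

Working:
  start: add(Z, mul(SZ, SZ))
  step 1: mul(SZ, SZ)
  step 2: add(SZ, mul(Z, SZ))
  step 3: S(add(Z, mul(Z, SZ)))
  step 4: S(mul(Z, SZ))
  step 5: SZ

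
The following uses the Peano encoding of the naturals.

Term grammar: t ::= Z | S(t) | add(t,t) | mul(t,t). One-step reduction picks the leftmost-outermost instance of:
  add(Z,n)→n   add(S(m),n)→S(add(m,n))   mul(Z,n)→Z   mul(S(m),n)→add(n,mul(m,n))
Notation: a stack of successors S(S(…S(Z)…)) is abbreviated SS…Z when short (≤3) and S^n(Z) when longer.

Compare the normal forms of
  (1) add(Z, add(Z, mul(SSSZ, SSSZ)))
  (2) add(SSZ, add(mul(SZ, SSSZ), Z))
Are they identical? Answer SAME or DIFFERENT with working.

Answer: DIFFERENT — A ⇓ S^9(Z), B ⇓ S^5(Z)

Working:
Term A:
  start: add(Z, add(Z, mul(SSSZ, SSSZ)))
  step 1: add(Z, mul(SSSZ, SSSZ))
  step 2: mul(SSSZ, SSSZ)
  step 3: add(SSSZ, mul(SSZ, SSSZ))
  step 4: S(add(SSZ, mul(SSZ, SSSZ)))
  step 5: S(S(add(SZ, mul(SSZ, SSSZ))))
  step 6: S(S(S(add(Z, mul(SSZ, SSSZ)))))
  step 7: S(S(S(mul(SSZ, SSSZ))))
  step 8: S(S(S(add(SSSZ, mul(SZ, SSSZ)))))
  step 9: S(S(S(S(add(SSZ, mul(SZ, SSSZ))))))
  step 10: S(S(S(S(S(add(SZ, mul(SZ, SSSZ)))))))
  step 11: S(S(S(S(S(S(add(Z, mul(SZ, SSSZ))))))))
  step 12: S(S(S(S(S(S(mul(SZ, SSSZ)))))))
  step 13: S(S(S(S(S(S(add(SSSZ, mul(Z, SSSZ))))))))
  step 14: S(S(S(S(S(S(S(add(SSZ, mul(Z, SSSZ)))))))))
  step 15: S(S(S(S(S(S(S(S(add(SZ, mul(Z, SSSZ))))))))))
  step 16: S(S(S(S(S(S(S(S(S(add(Z, mul(Z, SSSZ)))))))))))
  step 17: S(S(S(S(S(S(S(S(S(mul(Z, SSSZ))))))))))
  step 18: S^9(Z)

Term B:
  start: add(SSZ, add(mul(SZ, SSSZ), Z))
  step 1: S(add(SZ, add(mul(SZ, SSSZ), Z)))
  step 2: S(S(add(Z, add(mul(SZ, SSSZ), Z))))
  step 3: S(S(add(mul(SZ, SSSZ), Z)))
  step 4: S(S(add(add(SSSZ, mul(Z, SSSZ)), Z)))
  step 5: S(S(add(S(add(SSZ, mul(Z, SSSZ))), Z)))
  step 6: S(S(S(add(add(SSZ, mul(Z, SSSZ)), Z))))
  step 7: S(S(S(add(S(add(SZ, mul(Z, SSSZ))), Z))))
  step 8: S(S(S(S(add(add(SZ, mul(Z, SSSZ)), Z)))))
  step 9: S(S(S(S(add(S(add(Z, mul(Z, SSSZ))), Z)))))
  step 10: S(S(S(S(S(add(add(Z, mul(Z, SSSZ)), Z))))))
  step 11: S(S(S(S(S(add(mul(Z, SSSZ), Z))))))
  step 12: S(S(S(S(S(add(Z, Z))))))
  step 13: S^5(Z)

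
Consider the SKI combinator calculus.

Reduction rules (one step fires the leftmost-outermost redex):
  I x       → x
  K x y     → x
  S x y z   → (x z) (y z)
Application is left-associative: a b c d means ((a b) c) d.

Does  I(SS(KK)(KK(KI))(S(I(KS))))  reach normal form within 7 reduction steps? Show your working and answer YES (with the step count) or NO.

Answer: YES — reaches normal form S(KS) in 6 ≤ 7 steps

Derivation:
  start: I(SS(KK)(KK(KI))(S(I(KS))))
  step 1: SS(KK)(KK(KI))(S(I(KS)))
  step 2: S(KK(KI))(KK(KK(KI)))(S(I(KS)))
  step 3: KK(KI)(S(I(KS)))(KK(KK(KI))(S(I(KS))))
  step 4: K(S(I(KS)))(KK(KK(KI))(S(I(KS))))
  step 5: S(I(KS))
  step 6: S(KS)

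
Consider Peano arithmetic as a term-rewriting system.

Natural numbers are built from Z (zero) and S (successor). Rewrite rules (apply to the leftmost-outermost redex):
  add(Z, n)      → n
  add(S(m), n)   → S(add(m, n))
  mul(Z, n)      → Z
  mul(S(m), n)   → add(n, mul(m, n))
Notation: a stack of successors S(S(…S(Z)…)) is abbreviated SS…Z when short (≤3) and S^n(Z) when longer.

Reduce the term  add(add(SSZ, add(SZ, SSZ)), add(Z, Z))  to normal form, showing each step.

  start: add(add(SSZ, add(SZ, SSZ)), add(Z, Z))
  step 1: add(S(add(SZ, add(SZ, SSZ))), add(Z, Z))
  step 2: S(add(add(SZ, add(SZ, SSZ)), add(Z, Z)))
  step 3: S(add(S(add(Z, add(SZ, SSZ))), add(Z, Z)))
  step 4: S(S(add(add(Z, add(SZ, SSZ)), add(Z, Z))))
  step 5: S(S(add(add(SZ, SSZ), add(Z, Z))))
  step 6: S(S(add(S(add(Z, SSZ)), add(Z, Z))))
  step 7: S(S(S(add(add(Z, SSZ), add(Z, Z)))))
  step 8: S(S(S(add(SSZ, add(Z, Z)))))
  step 9: S(S(S(S(add(SZ, add(Z, Z))))))
  step 10: S(S(S(S(S(add(Z, add(Z, Z)))))))
  step 11: S(S(S(S(S(add(Z, Z))))))
  step 12: S^5(Z)

Answer: normal form = S^5(Z)  (in 12 steps)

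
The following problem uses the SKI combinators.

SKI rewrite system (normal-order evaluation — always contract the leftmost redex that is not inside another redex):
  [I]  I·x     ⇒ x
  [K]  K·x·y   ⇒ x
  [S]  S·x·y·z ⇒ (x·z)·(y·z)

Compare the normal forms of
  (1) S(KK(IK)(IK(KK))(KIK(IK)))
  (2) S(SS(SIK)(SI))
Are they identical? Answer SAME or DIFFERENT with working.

Term A:
  start: S(KK(IK)(IK(KK))(KIK(IK)))
  [1] S(K(IK(KK))(KIK(IK)))
  [2] S(IK(KK))
  [3] S(K(KK))

Term B:
  start: S(SS(SIK)(SI))
  [1] S(S(SI)(SIK(SI)))
  [2] S(S(SI)(I(SI)(K(SI))))
  [3] S(S(SI)(SI(K(SI))))

Answer: DIFFERENT — A ⇓ S(K(KK)), B ⇓ S(S(SI)(SI(K(SI))))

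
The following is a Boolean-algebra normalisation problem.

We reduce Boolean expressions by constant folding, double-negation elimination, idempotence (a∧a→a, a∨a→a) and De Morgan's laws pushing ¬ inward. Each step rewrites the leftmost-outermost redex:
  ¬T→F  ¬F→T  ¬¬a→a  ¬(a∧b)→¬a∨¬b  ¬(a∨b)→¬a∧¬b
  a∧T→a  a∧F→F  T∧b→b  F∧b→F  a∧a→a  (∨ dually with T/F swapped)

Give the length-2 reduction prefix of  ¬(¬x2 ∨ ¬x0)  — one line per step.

  start: ¬(¬x2 ∨ ¬x0)
  [1] ¬¬x2 ∧ ¬¬x0
  [2] x2 ∧ ¬¬x0

Answer: after 2 steps: x2 ∧ ¬¬x0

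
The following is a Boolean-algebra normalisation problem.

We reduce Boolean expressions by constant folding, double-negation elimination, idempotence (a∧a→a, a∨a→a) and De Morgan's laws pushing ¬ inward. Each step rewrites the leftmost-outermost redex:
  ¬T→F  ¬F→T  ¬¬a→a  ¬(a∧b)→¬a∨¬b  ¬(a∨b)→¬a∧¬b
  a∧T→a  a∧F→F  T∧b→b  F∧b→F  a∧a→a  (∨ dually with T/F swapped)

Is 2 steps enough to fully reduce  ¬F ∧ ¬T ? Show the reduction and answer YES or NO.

Answer: NO — after 2 steps the term is ¬T, not yet normal

Working:
  start: ¬F ∧ ¬T
  →1  T ∧ ¬T
  →2  ¬T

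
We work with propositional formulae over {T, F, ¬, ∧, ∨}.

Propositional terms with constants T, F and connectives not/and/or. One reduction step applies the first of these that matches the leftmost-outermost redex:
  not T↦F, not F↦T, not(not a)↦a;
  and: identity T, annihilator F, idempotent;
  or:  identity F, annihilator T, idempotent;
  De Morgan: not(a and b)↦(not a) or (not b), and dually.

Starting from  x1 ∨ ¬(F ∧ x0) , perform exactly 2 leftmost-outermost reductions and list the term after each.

  start: x1 ∨ ¬(F ∧ x0)
  step 1: x1 ∨ (¬F ∨ ¬x0)
  step 2: x1 ∨ (T ∨ ¬x0)

Answer: after 2 steps: x1 ∨ (T ∨ ¬x0)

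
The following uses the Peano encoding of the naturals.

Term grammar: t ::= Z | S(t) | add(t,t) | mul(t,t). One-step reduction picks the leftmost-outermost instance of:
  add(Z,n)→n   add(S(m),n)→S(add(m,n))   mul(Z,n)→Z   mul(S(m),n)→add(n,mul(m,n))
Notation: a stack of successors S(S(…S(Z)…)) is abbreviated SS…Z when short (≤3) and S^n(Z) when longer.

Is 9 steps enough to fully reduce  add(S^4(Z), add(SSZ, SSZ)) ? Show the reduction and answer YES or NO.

  start: add(S^4(Z), add(SSZ, SSZ))
  [1] S(add(SSSZ, add(SSZ, SSZ)))
  [2] S(S(add(SSZ, add(SSZ, SSZ))))
  [3] S(S(S(add(SZ, add(SSZ, SSZ)))))
  [4] S(S(S(S(add(Z, add(SSZ, SSZ))))))
  [5] S(S(S(S(add(SSZ, SSZ)))))
  [6] S(S(S(S(S(add(SZ, SSZ))))))
  [7] S(S(S(S(S(S(add(Z, SSZ)))))))
  [8] S^8(Z)

Answer: YES — reaches normal form S^8(Z) in 8 ≤ 9 steps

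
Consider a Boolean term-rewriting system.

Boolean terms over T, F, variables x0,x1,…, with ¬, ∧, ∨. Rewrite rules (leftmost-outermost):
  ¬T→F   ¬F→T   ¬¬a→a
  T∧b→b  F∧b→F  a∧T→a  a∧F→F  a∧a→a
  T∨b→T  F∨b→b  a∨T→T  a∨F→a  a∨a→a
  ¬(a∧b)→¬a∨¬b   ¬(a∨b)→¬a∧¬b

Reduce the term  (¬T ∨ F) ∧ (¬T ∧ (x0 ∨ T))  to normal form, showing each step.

Answer: normal form = F  (in 3 steps)

Derivation:
  start: (¬T ∨ F) ∧ (¬T ∧ (x0 ∨ T))
  →1  ¬T ∧ (¬T ∧ (x0 ∨ T))
  →2  F ∧ (¬T ∧ (x0 ∨ T))
  →3  F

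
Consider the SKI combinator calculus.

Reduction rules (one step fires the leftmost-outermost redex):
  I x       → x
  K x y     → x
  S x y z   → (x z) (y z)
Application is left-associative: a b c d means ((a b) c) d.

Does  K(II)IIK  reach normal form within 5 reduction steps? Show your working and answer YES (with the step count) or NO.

Answer: YES — reaches normal form K in 4 ≤ 5 steps

Reduction:
  start: K(II)IIK
  step 1: IIIK
  step 2: IIK
  step 3: IK
  step 4: K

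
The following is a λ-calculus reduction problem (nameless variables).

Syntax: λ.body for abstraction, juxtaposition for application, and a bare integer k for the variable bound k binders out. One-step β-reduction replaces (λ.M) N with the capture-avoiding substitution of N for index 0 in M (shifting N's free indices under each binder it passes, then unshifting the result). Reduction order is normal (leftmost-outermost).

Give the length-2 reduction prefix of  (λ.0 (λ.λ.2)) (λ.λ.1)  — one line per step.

  start: (λ.0 (λ.λ.2)) (λ.λ.1)
  [1] (λ.λ.1) (λ.λ.λ.λ.1)
  [2] λ.λ.λ.λ.λ.1

Answer: after 2 steps: λ.λ.λ.λ.λ.1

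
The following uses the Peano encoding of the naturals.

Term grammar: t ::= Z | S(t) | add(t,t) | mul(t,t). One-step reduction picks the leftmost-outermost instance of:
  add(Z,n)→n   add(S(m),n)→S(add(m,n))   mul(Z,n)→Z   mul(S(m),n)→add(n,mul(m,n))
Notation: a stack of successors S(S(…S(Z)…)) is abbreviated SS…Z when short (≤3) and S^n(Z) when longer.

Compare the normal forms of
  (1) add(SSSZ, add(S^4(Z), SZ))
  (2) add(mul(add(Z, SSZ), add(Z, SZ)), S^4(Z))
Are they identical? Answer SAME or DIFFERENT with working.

Term A:
  start: add(SSSZ, add(S^4(Z), SZ))
  →1  S(add(SSZ, add(S^4(Z), SZ)))
  →2  S(S(add(SZ, add(S^4(Z), SZ))))
  →3  S(S(S(add(Z, add(S^4(Z), SZ)))))
  →4  S(S(S(add(S^4(Z), SZ))))
  →5  S(S(S(S(add(SSSZ, SZ)))))
  →6  S(S(S(S(S(add(SSZ, SZ))))))
  →7  S(S(S(S(S(S(add(SZ, SZ)))))))
  →8  S(S(S(S(S(S(S(add(Z, SZ))))))))
  →9  S^8(Z)

Term B:
  start: add(mul(add(Z, SSZ), add(Z, SZ)), S^4(Z))
  →1  add(mul(SSZ, add(Z, SZ)), S^4(Z))
  →2  add(add(add(Z, SZ), mul(SZ, add(Z, SZ))), S^4(Z))
  →3  add(add(SZ, mul(SZ, add(Z, SZ))), S^4(Z))
  →4  add(S(add(Z, mul(SZ, add(Z, SZ)))), S^4(Z))
  →5  S(add(add(Z, mul(SZ, add(Z, SZ))), S^4(Z)))
  →6  S(add(mul(SZ, add(Z, SZ)), S^4(Z)))
  →7  S(add(add(add(Z, SZ), mul(Z, add(Z, SZ))), S^4(Z)))
  →8  S(add(add(SZ, mul(Z, add(Z, SZ))), S^4(Z)))
  →9  S(add(S(add(Z, mul(Z, add(Z, SZ)))), S^4(Z)))
  →10  S(S(add(add(Z, mul(Z, add(Z, SZ))), S^4(Z))))
  →11  S(S(add(mul(Z, add(Z, SZ)), S^4(Z))))
  →12  S(S(add(Z, S^4(Z))))
  →13  S^6(Z)

Answer: DIFFERENT — A ⇓ S^8(Z), B ⇓ S^6(Z)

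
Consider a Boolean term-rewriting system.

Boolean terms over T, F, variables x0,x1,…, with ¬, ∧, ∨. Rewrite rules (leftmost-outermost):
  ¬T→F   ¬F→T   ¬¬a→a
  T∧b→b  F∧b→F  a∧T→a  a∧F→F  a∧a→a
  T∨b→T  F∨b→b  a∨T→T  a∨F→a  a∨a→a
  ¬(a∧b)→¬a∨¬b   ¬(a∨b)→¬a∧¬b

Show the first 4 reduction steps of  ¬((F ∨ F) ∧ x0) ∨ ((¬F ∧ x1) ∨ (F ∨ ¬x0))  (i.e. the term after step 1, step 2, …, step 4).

  start: ¬((F ∨ F) ∧ x0) ∨ ((¬F ∧ x1) ∨ (F ∨ ¬x0))
  step 1: (¬(F ∨ F) ∨ ¬x0) ∨ ((¬F ∧ x1) ∨ (F ∨ ¬x0))
  step 2: ((¬F ∧ ¬F) ∨ ¬x0) ∨ ((¬F ∧ x1) ∨ (F ∨ ¬x0))
  step 3: (¬F ∨ ¬x0) ∨ ((¬F ∧ x1) ∨ (F ∨ ¬x0))
  step 4: (T ∨ ¬x0) ∨ ((¬F ∧ x1) ∨ (F ∨ ¬x0))

Answer: after 4 steps: (T ∨ ¬x0) ∨ ((¬F ∧ x1) ∨ (F ∨ ¬x0))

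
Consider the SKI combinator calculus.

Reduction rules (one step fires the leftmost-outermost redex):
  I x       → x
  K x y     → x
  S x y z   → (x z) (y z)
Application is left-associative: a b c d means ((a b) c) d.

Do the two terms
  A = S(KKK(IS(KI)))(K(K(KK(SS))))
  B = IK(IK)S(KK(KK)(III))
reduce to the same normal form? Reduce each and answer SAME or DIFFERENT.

Term A:
  start: S(KKK(IS(KI)))(K(K(KK(SS))))
  [1] S(K(IS(KI)))(K(K(KK(SS))))
  [2] S(K(S(KI)))(K(K(KK(SS))))
  [3] S(K(S(KI)))(K(KK))

Term B:
  start: IK(IK)S(KK(KK)(III))
  [1] K(IK)S(KK(KK)(III))
  [2] IK(KK(KK)(III))
  [3] K(KK(KK)(III))
  [4] K(K(III))
  [5] K(K(II))
  [6] K(KI)

Answer: DIFFERENT — A ⇓ S(K(S(KI)))(K(KK)), B ⇓ K(KI)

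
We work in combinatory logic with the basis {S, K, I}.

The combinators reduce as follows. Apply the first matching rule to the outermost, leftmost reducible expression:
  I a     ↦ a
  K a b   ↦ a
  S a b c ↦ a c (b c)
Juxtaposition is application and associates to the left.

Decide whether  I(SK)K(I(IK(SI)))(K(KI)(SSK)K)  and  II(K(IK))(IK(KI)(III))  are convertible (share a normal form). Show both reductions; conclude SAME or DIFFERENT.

Answer: DIFFERENT — A ⇓ SI, B ⇓ K

Reduction:
Term A:
  start: I(SK)K(I(IK(SI)))(K(KI)(SSK)K)
  step 1: SKK(I(IK(SI)))(K(KI)(SSK)K)
  step 2: K(I(IK(SI)))(K(I(IK(SI))))(K(KI)(SSK)K)
  step 3: I(IK(SI))(K(KI)(SSK)K)
  step 4: IK(SI)(K(KI)(SSK)K)
  step 5: K(SI)(K(KI)(SSK)K)
  step 6: SI

Term B:
  start: II(K(IK))(IK(KI)(III))
  step 1: I(K(IK))(IK(KI)(III))
  step 2: K(IK)(IK(KI)(III))
  step 3: IK
  step 4: K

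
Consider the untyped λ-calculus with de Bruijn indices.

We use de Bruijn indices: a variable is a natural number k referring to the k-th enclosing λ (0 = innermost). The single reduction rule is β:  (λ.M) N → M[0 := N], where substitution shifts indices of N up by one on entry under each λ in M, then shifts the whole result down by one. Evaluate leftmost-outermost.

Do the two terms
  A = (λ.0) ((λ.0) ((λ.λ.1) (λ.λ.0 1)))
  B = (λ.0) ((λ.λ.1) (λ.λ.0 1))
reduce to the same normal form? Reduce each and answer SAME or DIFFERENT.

Answer: SAME — A ⇓ λ.λ.λ.0 1, B ⇓ λ.λ.λ.0 1

Working:
Term A:
  start: (λ.0) ((λ.0) ((λ.λ.1) (λ.λ.0 1)))
  [1] (λ.0) ((λ.λ.1) (λ.λ.0 1))
  [2] (λ.λ.1) (λ.λ.0 1)
  [3] λ.λ.λ.0 1

Term B:
  start: (λ.0) ((λ.λ.1) (λ.λ.0 1))
  [1] (λ.λ.1) (λ.λ.0 1)
  [2] λ.λ.λ.0 1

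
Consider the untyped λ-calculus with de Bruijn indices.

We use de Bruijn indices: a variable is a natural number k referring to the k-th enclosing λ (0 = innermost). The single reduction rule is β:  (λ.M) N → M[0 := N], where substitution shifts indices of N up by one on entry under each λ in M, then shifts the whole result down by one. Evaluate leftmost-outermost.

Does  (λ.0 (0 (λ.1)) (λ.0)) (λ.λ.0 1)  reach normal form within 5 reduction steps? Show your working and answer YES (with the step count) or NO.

Answer: YES — reaches normal form λ.0 (λ.λ.λ.0 1) in 5 ≤ 5 steps

Derivation:
  start: (λ.0 (0 (λ.1)) (λ.0)) (λ.λ.0 1)
  step 1: (λ.λ.0 1) ((λ.λ.0 1) (λ.λ.λ.0 1)) (λ.0)
  step 2: (λ.0 ((λ.λ.0 1) (λ.λ.λ.0 1))) (λ.0)
  step 3: (λ.0) ((λ.λ.0 1) (λ.λ.λ.0 1))
  step 4: (λ.λ.0 1) (λ.λ.λ.0 1)
  step 5: λ.0 (λ.λ.λ.0 1)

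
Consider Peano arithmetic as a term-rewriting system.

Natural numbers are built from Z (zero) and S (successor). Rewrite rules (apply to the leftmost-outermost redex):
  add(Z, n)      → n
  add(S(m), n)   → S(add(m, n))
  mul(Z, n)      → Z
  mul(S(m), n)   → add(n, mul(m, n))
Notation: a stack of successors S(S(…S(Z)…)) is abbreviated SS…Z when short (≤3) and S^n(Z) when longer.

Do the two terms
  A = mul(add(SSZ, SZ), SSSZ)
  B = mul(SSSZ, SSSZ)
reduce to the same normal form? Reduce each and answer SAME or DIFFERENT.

Term A:
  start: mul(add(SSZ, SZ), SSSZ)
  →1  mul(S(add(SZ, SZ)), SSSZ)
  →2  add(SSSZ, mul(add(SZ, SZ), SSSZ))
  →3  S(add(SSZ, mul(add(SZ, SZ), SSSZ)))
  →4  S(S(add(SZ, mul(add(SZ, SZ), SSSZ))))
  →5  S(S(S(add(Z, mul(add(SZ, SZ), SSSZ)))))
  →6  S(S(S(mul(add(SZ, SZ), SSSZ))))
  →7  S(S(S(mul(S(add(Z, SZ)), SSSZ))))
  →8  S(S(S(add(SSSZ, mul(add(Z, SZ), SSSZ)))))
  →9  S(S(S(S(add(SSZ, mul(add(Z, SZ), SSSZ))))))
  →10  S(S(S(S(S(add(SZ, mul(add(Z, SZ), SSSZ)))))))
  →11  S(S(S(S(S(S(add(Z, mul(add(Z, SZ), SSSZ))))))))
  →12  S(S(S(S(S(S(mul(add(Z, SZ), SSSZ)))))))
  →13  S(S(S(S(S(S(mul(SZ, SSSZ)))))))
  →14  S(S(S(S(S(S(add(SSSZ, mul(Z, SSSZ))))))))
  →15  S(S(S(S(S(S(S(add(SSZ, mul(Z, SSSZ)))))))))
  →16  S(S(S(S(S(S(S(S(add(SZ, mul(Z, SSSZ))))))))))
  →17  S(S(S(S(S(S(S(S(S(add(Z, mul(Z, SSSZ)))))))))))
  →18  S(S(S(S(S(S(S(S(S(mul(Z, SSSZ))))))))))
  →19  S^9(Z)

Term B:
  start: mul(SSSZ, SSSZ)
  →1  add(SSSZ, mul(SSZ, SSSZ))
  →2  S(add(SSZ, mul(SSZ, SSSZ)))
  →3  S(S(add(SZ, mul(SSZ, SSSZ))))
  →4  S(S(S(add(Z, mul(SSZ, SSSZ)))))
  →5  S(S(S(mul(SSZ, SSSZ))))
  →6  S(S(S(add(SSSZ, mul(SZ, SSSZ)))))
  →7  S(S(S(S(add(SSZ, mul(SZ, SSSZ))))))
  →8  S(S(S(S(S(add(SZ, mul(SZ, SSSZ)))))))
  →9  S(S(S(S(S(S(add(Z, mul(SZ, SSSZ))))))))
  →10  S(S(S(S(S(S(mul(SZ, SSSZ)))))))
  →11  S(S(S(S(S(S(add(SSSZ, mul(Z, SSSZ))))))))
  →12  S(S(S(S(S(S(S(add(SSZ, mul(Z, SSSZ)))))))))
  →13  S(S(S(S(S(S(S(S(add(SZ, mul(Z, SSSZ))))))))))
  →14  S(S(S(S(S(S(S(S(S(add(Z, mul(Z, SSSZ)))))))))))
  →15  S(S(S(S(S(S(S(S(S(mul(Z, SSSZ))))))))))
  →16  S^9(Z)

Answer: SAME — A ⇓ S^9(Z), B ⇓ S^9(Z)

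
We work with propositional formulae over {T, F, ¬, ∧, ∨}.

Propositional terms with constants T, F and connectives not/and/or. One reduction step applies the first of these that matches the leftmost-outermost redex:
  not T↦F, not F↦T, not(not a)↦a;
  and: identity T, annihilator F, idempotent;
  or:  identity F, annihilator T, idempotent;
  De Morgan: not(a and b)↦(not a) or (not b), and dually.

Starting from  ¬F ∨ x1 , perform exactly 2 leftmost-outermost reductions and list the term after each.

  start: ¬F ∨ x1
  →1  T ∨ x1
  →2  T

Answer: after 2 steps: T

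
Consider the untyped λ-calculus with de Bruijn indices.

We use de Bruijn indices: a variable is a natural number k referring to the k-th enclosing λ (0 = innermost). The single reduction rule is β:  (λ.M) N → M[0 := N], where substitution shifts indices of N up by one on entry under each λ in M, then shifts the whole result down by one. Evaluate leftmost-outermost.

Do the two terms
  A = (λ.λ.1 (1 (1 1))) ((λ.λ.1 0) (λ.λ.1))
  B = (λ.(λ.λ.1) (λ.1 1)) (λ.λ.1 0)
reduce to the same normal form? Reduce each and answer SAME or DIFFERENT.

Term A:
  start: (λ.λ.1 (1 (1 1))) ((λ.λ.1 0) (λ.λ.1))
  [1] λ.(λ.λ.1 0) (λ.λ.1) ((λ.λ.1 0) (λ.λ.1) ((λ.λ.1 0) (λ.λ.1) ((λ.λ.1 0) (λ.λ.1))))
  [2] λ.(λ.(λ.λ.1) 0) ((λ.λ.1 0) (λ.λ.1) ((λ.λ.1 0) (λ.λ.1) ((λ.λ.1 0) (λ.λ.1))))
  [3] λ.(λ.λ.1) ((λ.λ.1 0) (λ.λ.1) ((λ.λ.1 0) (λ.λ.1) ((λ.λ.1 0) (λ.λ.1))))
  [4] λ.λ.(λ.λ.1 0) (λ.λ.1) ((λ.λ.1 0) (λ.λ.1) ((λ.λ.1 0) (λ.λ.1)))
  [5] λ.λ.(λ.(λ.λ.1) 0) ((λ.λ.1 0) (λ.λ.1) ((λ.λ.1 0) (λ.λ.1)))
  [6] λ.λ.(λ.λ.1) ((λ.λ.1 0) (λ.λ.1) ((λ.λ.1 0) (λ.λ.1)))
  [7] λ.λ.λ.(λ.λ.1 0) (λ.λ.1) ((λ.λ.1 0) (λ.λ.1))
  [8] λ.λ.λ.(λ.(λ.λ.1) 0) ((λ.λ.1 0) (λ.λ.1))
  [9] λ.λ.λ.(λ.λ.1) ((λ.λ.1 0) (λ.λ.1))
  [10] λ.λ.λ.λ.(λ.λ.1 0) (λ.λ.1)
  [11] λ.λ.λ.λ.λ.(λ.λ.1) 0
  [12] λ.λ.λ.λ.λ.λ.1

Term B:
  start: (λ.(λ.λ.1) (λ.1 1)) (λ.λ.1 0)
  [1] (λ.λ.1) (λ.(λ.λ.1 0) (λ.λ.1 0))
  [2] λ.λ.(λ.λ.1 0) (λ.λ.1 0)
  [3] λ.λ.λ.(λ.λ.1 0) 0
  [4] λ.λ.λ.λ.1 0

Answer: DIFFERENT — A ⇓ λ.λ.λ.λ.λ.λ.1, B ⇓ λ.λ.λ.λ.1 0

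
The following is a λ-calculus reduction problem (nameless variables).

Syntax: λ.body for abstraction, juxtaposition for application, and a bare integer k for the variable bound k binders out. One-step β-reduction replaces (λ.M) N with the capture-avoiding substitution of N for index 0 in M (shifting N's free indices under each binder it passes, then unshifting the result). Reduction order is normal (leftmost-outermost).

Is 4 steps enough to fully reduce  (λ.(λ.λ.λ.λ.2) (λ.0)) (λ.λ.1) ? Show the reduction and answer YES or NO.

  start: (λ.(λ.λ.λ.λ.2) (λ.0)) (λ.λ.1)
  step 1: (λ.λ.λ.λ.2) (λ.0)
  step 2: λ.λ.λ.2

Answer: YES — reaches normal form λ.λ.λ.2 in 2 ≤ 4 steps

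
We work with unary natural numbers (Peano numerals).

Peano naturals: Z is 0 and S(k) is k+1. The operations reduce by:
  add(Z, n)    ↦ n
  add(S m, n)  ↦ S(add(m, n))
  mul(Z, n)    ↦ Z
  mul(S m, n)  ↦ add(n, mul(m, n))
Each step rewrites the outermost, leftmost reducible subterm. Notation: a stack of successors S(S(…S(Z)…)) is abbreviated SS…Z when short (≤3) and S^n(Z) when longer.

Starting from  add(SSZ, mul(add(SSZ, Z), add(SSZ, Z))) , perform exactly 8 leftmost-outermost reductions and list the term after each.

  start: add(SSZ, mul(add(SSZ, Z), add(SSZ, Z)))
  step 1: S(add(SZ, mul(add(SSZ, Z), add(SSZ, Z))))
  step 2: S(S(add(Z, mul(add(SSZ, Z), add(SSZ, Z)))))
  step 3: S(S(mul(add(SSZ, Z), add(SSZ, Z))))
  step 4: S(S(mul(S(add(SZ, Z)), add(SSZ, Z))))
  step 5: S(S(add(add(SSZ, Z), mul(add(SZ, Z), add(SSZ, Z)))))
  step 6: S(S(add(S(add(SZ, Z)), mul(add(SZ, Z), add(SSZ, Z)))))
  step 7: S(S(S(add(add(SZ, Z), mul(add(SZ, Z), add(SSZ, Z))))))
  step 8: S(S(S(add(S(add(Z, Z)), mul(add(SZ, Z), add(SSZ, Z))))))

Answer: after 8 steps: S(S(S(add(S(add(Z, Z)), mul(add(SZ, Z), add(SSZ, Z))))))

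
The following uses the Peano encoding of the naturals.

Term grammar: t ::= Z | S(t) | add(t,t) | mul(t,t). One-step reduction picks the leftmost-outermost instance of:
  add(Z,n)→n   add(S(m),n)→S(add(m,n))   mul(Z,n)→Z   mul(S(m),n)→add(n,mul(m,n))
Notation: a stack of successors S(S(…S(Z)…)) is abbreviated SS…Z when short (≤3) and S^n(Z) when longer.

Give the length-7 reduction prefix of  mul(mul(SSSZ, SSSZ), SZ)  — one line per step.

Answer: after 7 steps: S(add(SZ, mul(add(SZ, mul(SSZ, SSSZ)), SZ)))

Derivation:
  start: mul(mul(SSSZ, SSSZ), SZ)
  →1  mul(add(SSSZ, mul(SSZ, SSSZ)), SZ)
  →2  mul(S(add(SSZ, mul(SSZ, SSSZ))), SZ)
  →3  add(SZ, mul(add(SSZ, mul(SSZ, SSSZ)), SZ))
  →4  S(add(Z, mul(add(SSZ, mul(SSZ, SSSZ)), SZ)))
  →5  S(mul(add(SSZ, mul(SSZ, SSSZ)), SZ))
  →6  S(mul(S(add(SZ, mul(SSZ, SSSZ))), SZ))
  →7  S(add(SZ, mul(add(SZ, mul(SSZ, SSSZ)), SZ)))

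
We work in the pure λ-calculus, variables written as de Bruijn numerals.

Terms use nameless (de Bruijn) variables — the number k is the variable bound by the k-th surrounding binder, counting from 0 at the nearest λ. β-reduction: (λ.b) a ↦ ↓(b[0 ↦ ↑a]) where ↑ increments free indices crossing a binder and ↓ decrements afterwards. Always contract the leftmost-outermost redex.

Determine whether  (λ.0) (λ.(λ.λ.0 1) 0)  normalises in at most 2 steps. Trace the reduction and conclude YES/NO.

  start: (λ.0) (λ.(λ.λ.0 1) 0)
  step 1: λ.(λ.λ.0 1) 0
  step 2: λ.λ.0 1

Answer: YES — reaches normal form λ.λ.0 1 in 2 ≤ 2 steps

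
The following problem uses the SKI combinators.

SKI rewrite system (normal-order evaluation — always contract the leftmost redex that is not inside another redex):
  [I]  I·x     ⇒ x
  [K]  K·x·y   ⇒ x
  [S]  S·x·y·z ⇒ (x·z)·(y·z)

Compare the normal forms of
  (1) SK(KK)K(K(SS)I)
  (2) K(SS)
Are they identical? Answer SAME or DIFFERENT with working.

Answer: SAME — A ⇓ K(SS), B ⇓ K(SS)

Reduction:
Term A:
  start: SK(KK)K(K(SS)I)
  [1] KK(KKK)(K(SS)I)
  [2] K(K(SS)I)
  [3] K(SS)

Term B:
  start: K(SS)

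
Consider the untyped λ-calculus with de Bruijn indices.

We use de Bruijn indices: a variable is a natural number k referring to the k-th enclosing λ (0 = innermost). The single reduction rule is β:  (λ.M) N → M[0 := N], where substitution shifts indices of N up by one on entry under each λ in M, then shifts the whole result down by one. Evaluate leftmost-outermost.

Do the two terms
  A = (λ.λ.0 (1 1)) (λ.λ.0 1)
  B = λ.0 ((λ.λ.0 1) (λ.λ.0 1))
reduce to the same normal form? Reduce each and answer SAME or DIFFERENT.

Answer: SAME — A ⇓ λ.0 (λ.0 (λ.λ.0 1)), B ⇓ λ.0 (λ.0 (λ.λ.0 1))

Working:
Term A:
  start: (λ.λ.0 (1 1)) (λ.λ.0 1)
  [1] λ.0 ((λ.λ.0 1) (λ.λ.0 1))
  [2] λ.0 (λ.0 (λ.λ.0 1))

Term B:
  start: λ.0 ((λ.λ.0 1) (λ.λ.0 1))
  [1] λ.0 (λ.0 (λ.λ.0 1))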